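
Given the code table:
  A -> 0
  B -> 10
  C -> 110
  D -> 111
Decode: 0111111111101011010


Decoding:
0 -> A
111 -> D
111 -> D
111 -> D
10 -> B
10 -> B
110 -> C
10 -> B


Result: ADDDBBCB


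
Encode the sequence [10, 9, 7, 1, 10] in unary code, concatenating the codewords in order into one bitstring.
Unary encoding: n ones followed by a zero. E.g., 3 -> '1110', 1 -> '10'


Encode each number as n ones followed by a terminating 0:
  10 -> 11111111110 (11 bits)
  9 -> 1111111110 (10 bits)
  7 -> 11111110 (8 bits)
  1 -> 10 (2 bits)
  10 -> 11111111110 (11 bits)
Total length = 11 + 10 + 8 + 2 + 11 = 42 bits.

Unary([10, 9, 7, 1, 10]) = 111111111101111111110111111101011111111110 (42 bits)


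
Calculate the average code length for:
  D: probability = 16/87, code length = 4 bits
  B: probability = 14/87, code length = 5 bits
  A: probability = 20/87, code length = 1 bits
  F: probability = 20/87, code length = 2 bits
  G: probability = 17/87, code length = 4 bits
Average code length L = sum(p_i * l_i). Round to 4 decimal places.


Weighted contributions p_i * l_i:
  D: (16/87) * 4 = 64/87
  B: (14/87) * 5 = 70/87
  A: (20/87) * 1 = 20/87
  F: (20/87) * 2 = 40/87
  G: (17/87) * 4 = 68/87
Sum = (64 + 70 + 20 + 40 + 68)/87 = 262/87

L = 262/87 = 3.0115 bits/symbol


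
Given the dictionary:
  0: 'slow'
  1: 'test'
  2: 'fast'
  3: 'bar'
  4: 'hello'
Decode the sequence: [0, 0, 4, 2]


Look up each index in the dictionary:
  0 -> 'slow'
  0 -> 'slow'
  4 -> 'hello'
  2 -> 'fast'

Decoded: "slow slow hello fast"


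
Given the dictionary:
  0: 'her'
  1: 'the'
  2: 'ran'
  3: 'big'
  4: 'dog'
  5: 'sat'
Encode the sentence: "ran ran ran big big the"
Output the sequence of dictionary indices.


Look up each word in the dictionary:
  'ran' -> 2
  'ran' -> 2
  'ran' -> 2
  'big' -> 3
  'big' -> 3
  'the' -> 1

Encoded: [2, 2, 2, 3, 3, 1]


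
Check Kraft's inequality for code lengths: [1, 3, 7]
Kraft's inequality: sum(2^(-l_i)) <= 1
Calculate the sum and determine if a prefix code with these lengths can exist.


Sum = 2^(-1) + 2^(-3) + 2^(-7)
    = 0.5 + 0.125 + 0.0078125
    = 81/128 = 0.6328125
Since 0.6328125 <= 1, Kraft's inequality IS satisfied.
A prefix code with these lengths CAN exist.

Kraft sum = 0.6328125. Satisfied.


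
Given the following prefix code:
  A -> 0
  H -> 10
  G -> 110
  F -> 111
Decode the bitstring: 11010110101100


Decoding step by step:
Bits 110 -> G
Bits 10 -> H
Bits 110 -> G
Bits 10 -> H
Bits 110 -> G
Bits 0 -> A


Decoded message: GHGHGA


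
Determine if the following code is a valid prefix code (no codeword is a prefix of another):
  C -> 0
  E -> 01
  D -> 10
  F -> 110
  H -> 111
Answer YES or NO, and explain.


Checking each pair (does one codeword prefix another?):
  C='0' vs E='01': prefix -- VIOLATION

NO -- this is NOT a valid prefix code. C (0) is a prefix of E (01).


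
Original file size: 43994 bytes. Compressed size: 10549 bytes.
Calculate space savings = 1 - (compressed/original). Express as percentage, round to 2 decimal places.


ratio = compressed/original = 10549/43994 = 0.239783
savings = 1 - ratio = 1 - 0.239783 = 0.760217
as a percentage: 0.760217 * 100 = 76.02%

Space savings = 1 - 10549/43994 = 76.02%


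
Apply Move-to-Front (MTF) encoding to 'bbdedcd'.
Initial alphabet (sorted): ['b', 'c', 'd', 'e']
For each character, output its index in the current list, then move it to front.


MTF encoding:
'b': index 0 in ['b', 'c', 'd', 'e'] -> ['b', 'c', 'd', 'e']
'b': index 0 in ['b', 'c', 'd', 'e'] -> ['b', 'c', 'd', 'e']
'd': index 2 in ['b', 'c', 'd', 'e'] -> ['d', 'b', 'c', 'e']
'e': index 3 in ['d', 'b', 'c', 'e'] -> ['e', 'd', 'b', 'c']
'd': index 1 in ['e', 'd', 'b', 'c'] -> ['d', 'e', 'b', 'c']
'c': index 3 in ['d', 'e', 'b', 'c'] -> ['c', 'd', 'e', 'b']
'd': index 1 in ['c', 'd', 'e', 'b'] -> ['d', 'c', 'e', 'b']


Output: [0, 0, 2, 3, 1, 3, 1]


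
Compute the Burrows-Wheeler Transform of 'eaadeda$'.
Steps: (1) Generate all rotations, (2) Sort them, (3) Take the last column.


Rotations (sorted):
  0: $eaadeda -> last char: a
  1: a$eaaded -> last char: d
  2: aadeda$e -> last char: e
  3: adeda$ea -> last char: a
  4: da$eaade -> last char: e
  5: deda$eaa -> last char: a
  6: eaadeda$ -> last char: $
  7: eda$eaad -> last char: d


BWT = adeaea$d


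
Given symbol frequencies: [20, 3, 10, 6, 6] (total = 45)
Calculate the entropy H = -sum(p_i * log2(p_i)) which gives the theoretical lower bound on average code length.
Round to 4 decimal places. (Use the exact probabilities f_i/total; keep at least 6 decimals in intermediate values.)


Per-symbol terms -p_i * log2(p_i) with p_i = f_i/45:
  p = 20/45 = 0.444444: log2(p) = -1.169925, -p*log2(p) = 0.519967
  p = 3/45 = 0.066667: log2(p) = -3.906891, -p*log2(p) = 0.260459
  p = 10/45 = 0.222222: log2(p) = -2.169925, -p*log2(p) = 0.482206
  p = 6/45 = 0.133333: log2(p) = -2.906891, -p*log2(p) = 0.387585
  p = 6/45 = 0.133333: log2(p) = -2.906891, -p*log2(p) = 0.387585
H = 0.519967 + 0.260459 + 0.482206 + 0.387585 + 0.387585 = 2.037802

H = 2.0378 bits/symbol


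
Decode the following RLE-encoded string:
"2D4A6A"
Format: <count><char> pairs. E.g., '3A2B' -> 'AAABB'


Expanding each <count><char> pair:
  2D -> 'DD'
  4A -> 'AAAA'
  6A -> 'AAAAAA'

Decoded = DDAAAAAAAAAA


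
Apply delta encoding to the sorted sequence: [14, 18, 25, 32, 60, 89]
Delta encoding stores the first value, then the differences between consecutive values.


First value: 14
Deltas:
  18 - 14 = 4
  25 - 18 = 7
  32 - 25 = 7
  60 - 32 = 28
  89 - 60 = 29


Delta encoded: [14, 4, 7, 7, 28, 29]


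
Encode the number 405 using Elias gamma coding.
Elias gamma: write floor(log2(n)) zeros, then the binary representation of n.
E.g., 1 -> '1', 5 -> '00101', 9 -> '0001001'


num_bits = floor(log2(405)) + 1 = 9
leading_zeros = num_bits - 1 = 8
binary(405) = 110010101

Elias gamma(405) = '00000000' + '110010101' = 00000000110010101 (17 bits)


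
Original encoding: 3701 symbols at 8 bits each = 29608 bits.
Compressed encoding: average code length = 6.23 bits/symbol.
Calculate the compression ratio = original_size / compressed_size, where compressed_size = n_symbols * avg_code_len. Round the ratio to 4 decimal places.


original_size = n_symbols * orig_bits = 3701 * 8 = 29608 bits
compressed_size = n_symbols * avg_code_len = 3701 * 6.23 = 23057.23 bits
ratio = original_size / compressed_size = 29608 / 23057.23 = 1.2841

Compression ratio = 1.2841


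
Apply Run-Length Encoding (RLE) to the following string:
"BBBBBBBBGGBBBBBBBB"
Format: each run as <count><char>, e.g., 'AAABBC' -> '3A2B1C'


Scanning runs left to right:
  i=0: run of 'B' x 8 -> '8B'
  i=8: run of 'G' x 2 -> '2G'
  i=10: run of 'B' x 8 -> '8B'

RLE = 8B2G8B


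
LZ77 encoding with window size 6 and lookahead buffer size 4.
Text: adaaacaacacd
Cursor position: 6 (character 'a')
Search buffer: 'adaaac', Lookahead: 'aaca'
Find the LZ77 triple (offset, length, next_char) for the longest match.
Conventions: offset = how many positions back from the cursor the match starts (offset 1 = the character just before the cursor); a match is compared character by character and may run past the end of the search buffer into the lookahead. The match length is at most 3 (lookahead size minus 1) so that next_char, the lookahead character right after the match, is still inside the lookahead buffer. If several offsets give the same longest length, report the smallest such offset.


Try each offset into the search buffer:
  offset=1 (pos 5, char 'c'): match length 0
  offset=2 (pos 4, char 'a'): match length 1
  offset=3 (pos 3, char 'a'): match length 3
  offset=4 (pos 2, char 'a'): match length 2
  offset=5 (pos 1, char 'd'): match length 0
  offset=6 (pos 0, char 'a'): match length 1
Longest match has length 3 at offset 3.
next_char = character at position 6 + 3 = 9 -> 'a'

Best match: offset=3, length=3 (matching 'aac' starting at position 3)
LZ77 triple: (3, 3, 'a')


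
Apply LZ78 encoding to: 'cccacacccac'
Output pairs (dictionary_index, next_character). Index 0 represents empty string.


LZ78 encoding steps:
Dictionary: {0: ''}
Step 1: w='' (idx 0), next='c' -> output (0, 'c'), add 'c' as idx 1
Step 2: w='c' (idx 1), next='c' -> output (1, 'c'), add 'cc' as idx 2
Step 3: w='' (idx 0), next='a' -> output (0, 'a'), add 'a' as idx 3
Step 4: w='c' (idx 1), next='a' -> output (1, 'a'), add 'ca' as idx 4
Step 5: w='cc' (idx 2), next='c' -> output (2, 'c'), add 'ccc' as idx 5
Step 6: w='a' (idx 3), next='c' -> output (3, 'c'), add 'ac' as idx 6


Encoded: [(0, 'c'), (1, 'c'), (0, 'a'), (1, 'a'), (2, 'c'), (3, 'c')]


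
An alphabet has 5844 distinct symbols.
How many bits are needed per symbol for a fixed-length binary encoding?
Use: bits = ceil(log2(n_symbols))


log2(5844) = 12.5127
Bracket: 2^12 = 4096 < 5844 <= 2^13 = 8192
So ceil(log2(5844)) = 13

bits = ceil(log2(5844)) = ceil(12.5127) = 13 bits


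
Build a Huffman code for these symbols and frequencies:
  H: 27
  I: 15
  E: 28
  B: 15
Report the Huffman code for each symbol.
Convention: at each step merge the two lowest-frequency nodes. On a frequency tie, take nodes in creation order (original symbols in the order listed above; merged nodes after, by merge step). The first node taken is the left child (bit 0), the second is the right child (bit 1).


Huffman tree construction:
Step 1: Merge I(15) + B(15) = 30
Step 2: Merge H(27) + E(28) = 55
Step 3: Merge (I+B)(30) + (H+E)(55) = 85
Read each symbol's code off the tree from the root (left child = 0, right child = 1).

Codes:
  H: 10 (length 2)
  I: 00 (length 2)
  E: 11 (length 2)
  B: 01 (length 2)
Average code length: 170/85 = 2.0000 bits/symbol


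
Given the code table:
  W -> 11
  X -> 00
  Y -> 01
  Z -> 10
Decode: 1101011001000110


Decoding:
11 -> W
01 -> Y
01 -> Y
10 -> Z
01 -> Y
00 -> X
01 -> Y
10 -> Z


Result: WYYZYXYZ


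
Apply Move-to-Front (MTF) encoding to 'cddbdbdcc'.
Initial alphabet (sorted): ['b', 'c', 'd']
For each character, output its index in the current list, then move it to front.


MTF encoding:
'c': index 1 in ['b', 'c', 'd'] -> ['c', 'b', 'd']
'd': index 2 in ['c', 'b', 'd'] -> ['d', 'c', 'b']
'd': index 0 in ['d', 'c', 'b'] -> ['d', 'c', 'b']
'b': index 2 in ['d', 'c', 'b'] -> ['b', 'd', 'c']
'd': index 1 in ['b', 'd', 'c'] -> ['d', 'b', 'c']
'b': index 1 in ['d', 'b', 'c'] -> ['b', 'd', 'c']
'd': index 1 in ['b', 'd', 'c'] -> ['d', 'b', 'c']
'c': index 2 in ['d', 'b', 'c'] -> ['c', 'd', 'b']
'c': index 0 in ['c', 'd', 'b'] -> ['c', 'd', 'b']


Output: [1, 2, 0, 2, 1, 1, 1, 2, 0]


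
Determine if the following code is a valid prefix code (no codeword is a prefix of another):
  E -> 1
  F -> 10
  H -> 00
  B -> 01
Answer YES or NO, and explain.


Checking each pair (does one codeword prefix another?):
  E='1' vs F='10': prefix -- VIOLATION

NO -- this is NOT a valid prefix code. E (1) is a prefix of F (10).


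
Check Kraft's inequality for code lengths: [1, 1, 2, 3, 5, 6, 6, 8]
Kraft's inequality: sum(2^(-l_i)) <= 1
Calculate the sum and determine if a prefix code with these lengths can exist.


Sum = 2^(-1) + 2^(-1) + 2^(-2) + 2^(-3) + 2^(-5) + 2^(-6) + 2^(-6) + 2^(-8)
    = 0.5 + 0.5 + 0.25 + 0.125 + 0.03125 + 0.015625 + 0.015625 + 0.00390625
    = 369/256 = 1.44140625
Since 1.44140625 > 1, Kraft's inequality is NOT satisfied.
A prefix code with these lengths CANNOT exist.

Kraft sum = 1.44140625. Not satisfied.


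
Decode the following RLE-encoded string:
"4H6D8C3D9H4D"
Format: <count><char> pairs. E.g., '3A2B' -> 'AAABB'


Expanding each <count><char> pair:
  4H -> 'HHHH'
  6D -> 'DDDDDD'
  8C -> 'CCCCCCCC'
  3D -> 'DDD'
  9H -> 'HHHHHHHHH'
  4D -> 'DDDD'

Decoded = HHHHDDDDDDCCCCCCCCDDDHHHHHHHHHDDDD


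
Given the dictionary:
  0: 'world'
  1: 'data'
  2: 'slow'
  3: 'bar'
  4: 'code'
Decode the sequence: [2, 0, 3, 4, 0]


Look up each index in the dictionary:
  2 -> 'slow'
  0 -> 'world'
  3 -> 'bar'
  4 -> 'code'
  0 -> 'world'

Decoded: "slow world bar code world"


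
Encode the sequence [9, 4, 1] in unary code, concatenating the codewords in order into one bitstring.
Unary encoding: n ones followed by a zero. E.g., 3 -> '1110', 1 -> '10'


Encode each number as n ones followed by a terminating 0:
  9 -> 1111111110 (10 bits)
  4 -> 11110 (5 bits)
  1 -> 10 (2 bits)
Total length = 10 + 5 + 2 = 17 bits.

Unary([9, 4, 1]) = 11111111101111010 (17 bits)


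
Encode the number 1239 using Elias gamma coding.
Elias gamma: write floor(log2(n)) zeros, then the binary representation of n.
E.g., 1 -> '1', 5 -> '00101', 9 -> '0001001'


num_bits = floor(log2(1239)) + 1 = 11
leading_zeros = num_bits - 1 = 10
binary(1239) = 10011010111

Elias gamma(1239) = '0000000000' + '10011010111' = 000000000010011010111 (21 bits)


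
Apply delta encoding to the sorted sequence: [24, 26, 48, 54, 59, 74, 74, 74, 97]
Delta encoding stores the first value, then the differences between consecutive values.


First value: 24
Deltas:
  26 - 24 = 2
  48 - 26 = 22
  54 - 48 = 6
  59 - 54 = 5
  74 - 59 = 15
  74 - 74 = 0
  74 - 74 = 0
  97 - 74 = 23


Delta encoded: [24, 2, 22, 6, 5, 15, 0, 0, 23]


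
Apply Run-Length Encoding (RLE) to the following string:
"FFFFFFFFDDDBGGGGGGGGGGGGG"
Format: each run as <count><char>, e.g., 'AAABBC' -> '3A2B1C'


Scanning runs left to right:
  i=0: run of 'F' x 8 -> '8F'
  i=8: run of 'D' x 3 -> '3D'
  i=11: run of 'B' x 1 -> '1B'
  i=12: run of 'G' x 13 -> '13G'

RLE = 8F3D1B13G


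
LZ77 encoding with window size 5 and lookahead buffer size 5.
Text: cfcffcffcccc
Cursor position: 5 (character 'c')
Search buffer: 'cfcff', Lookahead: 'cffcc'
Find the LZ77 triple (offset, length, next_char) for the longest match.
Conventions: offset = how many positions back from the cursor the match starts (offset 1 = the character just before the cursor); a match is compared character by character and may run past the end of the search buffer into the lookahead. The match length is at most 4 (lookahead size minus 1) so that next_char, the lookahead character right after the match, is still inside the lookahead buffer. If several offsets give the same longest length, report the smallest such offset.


Try each offset into the search buffer:
  offset=1 (pos 4, char 'f'): match length 0
  offset=2 (pos 3, char 'f'): match length 0
  offset=3 (pos 2, char 'c'): match length 4
  offset=4 (pos 1, char 'f'): match length 0
  offset=5 (pos 0, char 'c'): match length 2
Longest match has length 4 at offset 3.
next_char = character at position 5 + 4 = 9 -> 'c'

Best match: offset=3, length=4 (matching 'cffc' starting at position 2)
LZ77 triple: (3, 4, 'c')


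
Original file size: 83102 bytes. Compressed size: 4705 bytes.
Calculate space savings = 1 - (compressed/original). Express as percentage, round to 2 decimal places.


ratio = compressed/original = 4705/83102 = 0.056617
savings = 1 - ratio = 1 - 0.056617 = 0.943383
as a percentage: 0.943383 * 100 = 94.34%

Space savings = 1 - 4705/83102 = 94.34%


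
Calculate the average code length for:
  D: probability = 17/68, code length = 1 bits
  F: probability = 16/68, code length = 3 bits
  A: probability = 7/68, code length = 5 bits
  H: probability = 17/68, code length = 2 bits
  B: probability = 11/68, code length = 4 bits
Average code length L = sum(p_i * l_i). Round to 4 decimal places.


Weighted contributions p_i * l_i:
  D: (17/68) * 1 = 17/68
  F: (16/68) * 3 = 48/68
  A: (7/68) * 5 = 35/68
  H: (17/68) * 2 = 34/68
  B: (11/68) * 4 = 44/68
Sum = (17 + 48 + 35 + 34 + 44)/68 = 178/68

L = 178/68 = 2.6176 bits/symbol


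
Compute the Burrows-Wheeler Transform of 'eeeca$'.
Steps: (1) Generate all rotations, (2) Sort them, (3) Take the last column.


Rotations (sorted):
  0: $eeeca -> last char: a
  1: a$eeec -> last char: c
  2: ca$eee -> last char: e
  3: eca$ee -> last char: e
  4: eeca$e -> last char: e
  5: eeeca$ -> last char: $


BWT = aceee$


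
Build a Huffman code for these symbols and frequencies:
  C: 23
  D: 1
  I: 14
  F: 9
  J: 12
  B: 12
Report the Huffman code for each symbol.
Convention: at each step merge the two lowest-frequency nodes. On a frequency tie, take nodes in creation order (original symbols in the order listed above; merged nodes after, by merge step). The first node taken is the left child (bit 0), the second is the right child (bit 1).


Huffman tree construction:
Step 1: Merge D(1) + F(9) = 10
Step 2: Merge (D+F)(10) + J(12) = 22
Step 3: Merge B(12) + I(14) = 26
Step 4: Merge ((D+F)+J)(22) + C(23) = 45
Step 5: Merge (B+I)(26) + (((D+F)+J)+C)(45) = 71
Read each symbol's code off the tree from the root (left child = 0, right child = 1).

Codes:
  C: 11 (length 2)
  D: 1000 (length 4)
  I: 01 (length 2)
  F: 1001 (length 4)
  J: 101 (length 3)
  B: 00 (length 2)
Average code length: 174/71 = 2.4507 bits/symbol


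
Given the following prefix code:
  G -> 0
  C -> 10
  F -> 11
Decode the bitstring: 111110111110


Decoding step by step:
Bits 11 -> F
Bits 11 -> F
Bits 10 -> C
Bits 11 -> F
Bits 11 -> F
Bits 10 -> C


Decoded message: FFCFFC


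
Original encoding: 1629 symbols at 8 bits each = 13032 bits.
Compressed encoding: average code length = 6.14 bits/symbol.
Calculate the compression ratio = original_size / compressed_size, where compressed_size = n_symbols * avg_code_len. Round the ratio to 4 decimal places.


original_size = n_symbols * orig_bits = 1629 * 8 = 13032 bits
compressed_size = n_symbols * avg_code_len = 1629 * 6.14 = 10002.06 bits
ratio = original_size / compressed_size = 13032 / 10002.06 = 1.3029

Compression ratio = 1.3029


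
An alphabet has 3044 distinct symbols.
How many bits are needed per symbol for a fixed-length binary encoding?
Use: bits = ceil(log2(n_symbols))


log2(3044) = 11.5718
Bracket: 2^11 = 2048 < 3044 <= 2^12 = 4096
So ceil(log2(3044)) = 12

bits = ceil(log2(3044)) = ceil(11.5718) = 12 bits


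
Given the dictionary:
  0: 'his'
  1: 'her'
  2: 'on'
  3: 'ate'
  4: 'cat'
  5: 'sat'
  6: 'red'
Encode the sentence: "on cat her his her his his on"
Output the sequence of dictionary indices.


Look up each word in the dictionary:
  'on' -> 2
  'cat' -> 4
  'her' -> 1
  'his' -> 0
  'her' -> 1
  'his' -> 0
  'his' -> 0
  'on' -> 2

Encoded: [2, 4, 1, 0, 1, 0, 0, 2]


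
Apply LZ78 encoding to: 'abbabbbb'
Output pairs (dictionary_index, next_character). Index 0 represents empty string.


LZ78 encoding steps:
Dictionary: {0: ''}
Step 1: w='' (idx 0), next='a' -> output (0, 'a'), add 'a' as idx 1
Step 2: w='' (idx 0), next='b' -> output (0, 'b'), add 'b' as idx 2
Step 3: w='b' (idx 2), next='a' -> output (2, 'a'), add 'ba' as idx 3
Step 4: w='b' (idx 2), next='b' -> output (2, 'b'), add 'bb' as idx 4
Step 5: w='bb' (idx 4), end of input -> output (4, '')


Encoded: [(0, 'a'), (0, 'b'), (2, 'a'), (2, 'b'), (4, '')]


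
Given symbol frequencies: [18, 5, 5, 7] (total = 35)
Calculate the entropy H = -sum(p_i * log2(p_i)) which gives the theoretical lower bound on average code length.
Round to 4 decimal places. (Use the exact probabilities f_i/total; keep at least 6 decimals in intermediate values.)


Per-symbol terms -p_i * log2(p_i) with p_i = f_i/35:
  p = 18/35 = 0.514286: log2(p) = -0.959358, -p*log2(p) = 0.493384
  p = 5/35 = 0.142857: log2(p) = -2.807355, -p*log2(p) = 0.401051
  p = 5/35 = 0.142857: log2(p) = -2.807355, -p*log2(p) = 0.401051
  p = 7/35 = 0.200000: log2(p) = -2.321928, -p*log2(p) = 0.464386
H = 0.493384 + 0.401051 + 0.401051 + 0.464386 = 1.759872

H = 1.7599 bits/symbol


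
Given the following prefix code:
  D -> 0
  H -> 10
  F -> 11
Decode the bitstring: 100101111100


Decoding step by step:
Bits 10 -> H
Bits 0 -> D
Bits 10 -> H
Bits 11 -> F
Bits 11 -> F
Bits 10 -> H
Bits 0 -> D


Decoded message: HDHFFHD


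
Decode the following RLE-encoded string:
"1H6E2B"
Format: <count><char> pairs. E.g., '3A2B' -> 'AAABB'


Expanding each <count><char> pair:
  1H -> 'H'
  6E -> 'EEEEEE'
  2B -> 'BB'

Decoded = HEEEEEEBB


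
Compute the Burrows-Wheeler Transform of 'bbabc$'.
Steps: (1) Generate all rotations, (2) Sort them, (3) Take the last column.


Rotations (sorted):
  0: $bbabc -> last char: c
  1: abc$bb -> last char: b
  2: babc$b -> last char: b
  3: bbabc$ -> last char: $
  4: bc$bba -> last char: a
  5: c$bbab -> last char: b


BWT = cbb$ab


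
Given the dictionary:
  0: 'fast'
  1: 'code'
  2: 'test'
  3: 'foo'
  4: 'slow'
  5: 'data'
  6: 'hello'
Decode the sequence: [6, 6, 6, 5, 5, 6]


Look up each index in the dictionary:
  6 -> 'hello'
  6 -> 'hello'
  6 -> 'hello'
  5 -> 'data'
  5 -> 'data'
  6 -> 'hello'

Decoded: "hello hello hello data data hello"


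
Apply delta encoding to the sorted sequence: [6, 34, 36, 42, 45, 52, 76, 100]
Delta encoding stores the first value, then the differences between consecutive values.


First value: 6
Deltas:
  34 - 6 = 28
  36 - 34 = 2
  42 - 36 = 6
  45 - 42 = 3
  52 - 45 = 7
  76 - 52 = 24
  100 - 76 = 24


Delta encoded: [6, 28, 2, 6, 3, 7, 24, 24]


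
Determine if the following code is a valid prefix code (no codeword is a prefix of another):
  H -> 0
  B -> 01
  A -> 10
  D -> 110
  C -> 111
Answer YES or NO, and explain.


Checking each pair (does one codeword prefix another?):
  H='0' vs B='01': prefix -- VIOLATION

NO -- this is NOT a valid prefix code. H (0) is a prefix of B (01).


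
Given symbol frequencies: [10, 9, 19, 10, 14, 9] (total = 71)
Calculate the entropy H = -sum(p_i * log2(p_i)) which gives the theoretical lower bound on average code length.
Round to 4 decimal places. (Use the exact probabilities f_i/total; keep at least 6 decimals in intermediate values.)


Per-symbol terms -p_i * log2(p_i) with p_i = f_i/71:
  p = 10/71 = 0.140845: log2(p) = -2.827819, -p*log2(p) = 0.398284
  p = 9/71 = 0.126761: log2(p) = -2.979822, -p*log2(p) = 0.377724
  p = 19/71 = 0.267606: log2(p) = -1.901820, -p*log2(p) = 0.508938
  p = 10/71 = 0.140845: log2(p) = -2.827819, -p*log2(p) = 0.398284
  p = 14/71 = 0.197183: log2(p) = -2.342392, -p*log2(p) = 0.461880
  p = 9/71 = 0.126761: log2(p) = -2.979822, -p*log2(p) = 0.377724
H = 0.398284 + 0.377724 + 0.508938 + 0.398284 + 0.461880 + 0.377724 = 2.522834

H = 2.5228 bits/symbol


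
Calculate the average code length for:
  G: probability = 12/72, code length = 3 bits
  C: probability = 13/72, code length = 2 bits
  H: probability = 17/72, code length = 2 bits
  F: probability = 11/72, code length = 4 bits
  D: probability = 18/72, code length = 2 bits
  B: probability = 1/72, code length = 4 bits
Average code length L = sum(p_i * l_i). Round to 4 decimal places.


Weighted contributions p_i * l_i:
  G: (12/72) * 3 = 36/72
  C: (13/72) * 2 = 26/72
  H: (17/72) * 2 = 34/72
  F: (11/72) * 4 = 44/72
  D: (18/72) * 2 = 36/72
  B: (1/72) * 4 = 4/72
Sum = (36 + 26 + 34 + 44 + 36 + 4)/72 = 180/72

L = 180/72 = 2.5000 bits/symbol


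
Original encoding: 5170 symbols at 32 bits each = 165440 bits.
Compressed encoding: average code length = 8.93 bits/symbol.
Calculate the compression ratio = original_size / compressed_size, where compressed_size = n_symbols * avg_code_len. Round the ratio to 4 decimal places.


original_size = n_symbols * orig_bits = 5170 * 32 = 165440 bits
compressed_size = n_symbols * avg_code_len = 5170 * 8.93 = 46168.1 bits
ratio = original_size / compressed_size = 165440 / 46168.1 = 3.5834

Compression ratio = 3.5834


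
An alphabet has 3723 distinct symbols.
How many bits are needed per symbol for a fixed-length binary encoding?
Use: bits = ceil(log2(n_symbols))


log2(3723) = 11.8622
Bracket: 2^11 = 2048 < 3723 <= 2^12 = 4096
So ceil(log2(3723)) = 12

bits = ceil(log2(3723)) = ceil(11.8622) = 12 bits


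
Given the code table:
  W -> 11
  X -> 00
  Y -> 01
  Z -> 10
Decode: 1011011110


Decoding:
10 -> Z
11 -> W
01 -> Y
11 -> W
10 -> Z


Result: ZWYWZ


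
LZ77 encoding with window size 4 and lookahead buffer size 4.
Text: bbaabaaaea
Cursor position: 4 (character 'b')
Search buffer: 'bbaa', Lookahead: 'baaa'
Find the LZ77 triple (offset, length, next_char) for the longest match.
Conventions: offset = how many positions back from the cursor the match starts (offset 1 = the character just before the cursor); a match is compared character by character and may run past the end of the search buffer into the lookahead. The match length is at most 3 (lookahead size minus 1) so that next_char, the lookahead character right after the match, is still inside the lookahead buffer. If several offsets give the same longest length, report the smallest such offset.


Try each offset into the search buffer:
  offset=1 (pos 3, char 'a'): match length 0
  offset=2 (pos 2, char 'a'): match length 0
  offset=3 (pos 1, char 'b'): match length 3
  offset=4 (pos 0, char 'b'): match length 1
Longest match has length 3 at offset 3.
next_char = character at position 4 + 3 = 7 -> 'a'

Best match: offset=3, length=3 (matching 'baa' starting at position 1)
LZ77 triple: (3, 3, 'a')


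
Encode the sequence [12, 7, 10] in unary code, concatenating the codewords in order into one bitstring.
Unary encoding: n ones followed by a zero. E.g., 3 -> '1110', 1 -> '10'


Encode each number as n ones followed by a terminating 0:
  12 -> 1111111111110 (13 bits)
  7 -> 11111110 (8 bits)
  10 -> 11111111110 (11 bits)
Total length = 13 + 8 + 11 = 32 bits.

Unary([12, 7, 10]) = 11111111111101111111011111111110 (32 bits)


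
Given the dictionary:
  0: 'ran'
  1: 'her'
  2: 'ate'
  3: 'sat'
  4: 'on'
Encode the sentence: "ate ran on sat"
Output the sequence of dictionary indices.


Look up each word in the dictionary:
  'ate' -> 2
  'ran' -> 0
  'on' -> 4
  'sat' -> 3

Encoded: [2, 0, 4, 3]


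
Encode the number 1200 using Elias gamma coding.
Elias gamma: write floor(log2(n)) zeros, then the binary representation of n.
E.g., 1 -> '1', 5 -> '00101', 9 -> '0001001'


num_bits = floor(log2(1200)) + 1 = 11
leading_zeros = num_bits - 1 = 10
binary(1200) = 10010110000

Elias gamma(1200) = '0000000000' + '10010110000' = 000000000010010110000 (21 bits)


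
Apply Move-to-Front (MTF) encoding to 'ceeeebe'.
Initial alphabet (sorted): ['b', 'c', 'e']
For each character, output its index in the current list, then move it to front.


MTF encoding:
'c': index 1 in ['b', 'c', 'e'] -> ['c', 'b', 'e']
'e': index 2 in ['c', 'b', 'e'] -> ['e', 'c', 'b']
'e': index 0 in ['e', 'c', 'b'] -> ['e', 'c', 'b']
'e': index 0 in ['e', 'c', 'b'] -> ['e', 'c', 'b']
'e': index 0 in ['e', 'c', 'b'] -> ['e', 'c', 'b']
'b': index 2 in ['e', 'c', 'b'] -> ['b', 'e', 'c']
'e': index 1 in ['b', 'e', 'c'] -> ['e', 'b', 'c']


Output: [1, 2, 0, 0, 0, 2, 1]


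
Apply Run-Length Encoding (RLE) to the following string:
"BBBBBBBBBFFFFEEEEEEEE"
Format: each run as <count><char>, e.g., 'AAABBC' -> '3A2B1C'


Scanning runs left to right:
  i=0: run of 'B' x 9 -> '9B'
  i=9: run of 'F' x 4 -> '4F'
  i=13: run of 'E' x 8 -> '8E'

RLE = 9B4F8E


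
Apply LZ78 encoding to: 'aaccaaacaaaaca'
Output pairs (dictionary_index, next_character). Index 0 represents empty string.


LZ78 encoding steps:
Dictionary: {0: ''}
Step 1: w='' (idx 0), next='a' -> output (0, 'a'), add 'a' as idx 1
Step 2: w='a' (idx 1), next='c' -> output (1, 'c'), add 'ac' as idx 2
Step 3: w='' (idx 0), next='c' -> output (0, 'c'), add 'c' as idx 3
Step 4: w='a' (idx 1), next='a' -> output (1, 'a'), add 'aa' as idx 4
Step 5: w='ac' (idx 2), next='a' -> output (2, 'a'), add 'aca' as idx 5
Step 6: w='aa' (idx 4), next='a' -> output (4, 'a'), add 'aaa' as idx 6
Step 7: w='c' (idx 3), next='a' -> output (3, 'a'), add 'ca' as idx 7


Encoded: [(0, 'a'), (1, 'c'), (0, 'c'), (1, 'a'), (2, 'a'), (4, 'a'), (3, 'a')]


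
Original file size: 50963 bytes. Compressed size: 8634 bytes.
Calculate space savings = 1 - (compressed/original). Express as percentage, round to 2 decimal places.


ratio = compressed/original = 8634/50963 = 0.169417
savings = 1 - ratio = 1 - 0.169417 = 0.830583
as a percentage: 0.830583 * 100 = 83.06%

Space savings = 1 - 8634/50963 = 83.06%


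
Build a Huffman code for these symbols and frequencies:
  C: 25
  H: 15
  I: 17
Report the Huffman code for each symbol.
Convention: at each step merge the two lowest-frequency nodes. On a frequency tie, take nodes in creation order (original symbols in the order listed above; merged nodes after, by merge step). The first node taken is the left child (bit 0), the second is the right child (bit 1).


Huffman tree construction:
Step 1: Merge H(15) + I(17) = 32
Step 2: Merge C(25) + (H+I)(32) = 57
Read each symbol's code off the tree from the root (left child = 0, right child = 1).

Codes:
  C: 0 (length 1)
  H: 10 (length 2)
  I: 11 (length 2)
Average code length: 89/57 = 1.5614 bits/symbol


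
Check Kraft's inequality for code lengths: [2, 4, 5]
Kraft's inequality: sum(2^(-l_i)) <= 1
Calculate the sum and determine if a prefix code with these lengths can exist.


Sum = 2^(-2) + 2^(-4) + 2^(-5)
    = 0.25 + 0.0625 + 0.03125
    = 11/32 = 0.34375
Since 0.34375 <= 1, Kraft's inequality IS satisfied.
A prefix code with these lengths CAN exist.

Kraft sum = 0.34375. Satisfied.


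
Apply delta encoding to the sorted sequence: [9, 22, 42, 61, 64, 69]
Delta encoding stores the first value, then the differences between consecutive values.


First value: 9
Deltas:
  22 - 9 = 13
  42 - 22 = 20
  61 - 42 = 19
  64 - 61 = 3
  69 - 64 = 5


Delta encoded: [9, 13, 20, 19, 3, 5]


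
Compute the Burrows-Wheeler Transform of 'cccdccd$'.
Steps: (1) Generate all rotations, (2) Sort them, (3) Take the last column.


Rotations (sorted):
  0: $cccdccd -> last char: d
  1: cccdccd$ -> last char: $
  2: ccd$cccd -> last char: d
  3: ccdccd$c -> last char: c
  4: cd$cccdc -> last char: c
  5: cdccd$cc -> last char: c
  6: d$cccdcc -> last char: c
  7: dccd$ccc -> last char: c


BWT = d$dccccc


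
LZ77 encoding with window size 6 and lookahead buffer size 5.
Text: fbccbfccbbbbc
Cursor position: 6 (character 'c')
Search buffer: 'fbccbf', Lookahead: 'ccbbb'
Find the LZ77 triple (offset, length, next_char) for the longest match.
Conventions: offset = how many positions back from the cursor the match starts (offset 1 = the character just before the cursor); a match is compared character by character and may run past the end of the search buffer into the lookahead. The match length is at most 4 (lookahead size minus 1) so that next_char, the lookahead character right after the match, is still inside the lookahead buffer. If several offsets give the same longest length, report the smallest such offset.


Try each offset into the search buffer:
  offset=1 (pos 5, char 'f'): match length 0
  offset=2 (pos 4, char 'b'): match length 0
  offset=3 (pos 3, char 'c'): match length 1
  offset=4 (pos 2, char 'c'): match length 3
  offset=5 (pos 1, char 'b'): match length 0
  offset=6 (pos 0, char 'f'): match length 0
Longest match has length 3 at offset 4.
next_char = character at position 6 + 3 = 9 -> 'b'

Best match: offset=4, length=3 (matching 'ccb' starting at position 2)
LZ77 triple: (4, 3, 'b')


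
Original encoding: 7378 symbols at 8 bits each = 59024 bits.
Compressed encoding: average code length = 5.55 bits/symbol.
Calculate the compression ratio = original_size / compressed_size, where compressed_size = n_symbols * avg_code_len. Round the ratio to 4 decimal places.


original_size = n_symbols * orig_bits = 7378 * 8 = 59024 bits
compressed_size = n_symbols * avg_code_len = 7378 * 5.55 = 40947.9 bits
ratio = original_size / compressed_size = 59024 / 40947.9 = 1.4414

Compression ratio = 1.4414


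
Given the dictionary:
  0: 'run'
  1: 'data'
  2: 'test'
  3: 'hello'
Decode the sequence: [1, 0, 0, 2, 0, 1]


Look up each index in the dictionary:
  1 -> 'data'
  0 -> 'run'
  0 -> 'run'
  2 -> 'test'
  0 -> 'run'
  1 -> 'data'

Decoded: "data run run test run data"


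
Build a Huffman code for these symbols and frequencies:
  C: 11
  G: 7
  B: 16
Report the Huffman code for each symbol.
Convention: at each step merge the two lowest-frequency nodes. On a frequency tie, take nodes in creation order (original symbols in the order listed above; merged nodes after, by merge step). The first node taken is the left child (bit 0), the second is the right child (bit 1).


Huffman tree construction:
Step 1: Merge G(7) + C(11) = 18
Step 2: Merge B(16) + (G+C)(18) = 34
Read each symbol's code off the tree from the root (left child = 0, right child = 1).

Codes:
  C: 11 (length 2)
  G: 10 (length 2)
  B: 0 (length 1)
Average code length: 52/34 = 1.5294 bits/symbol


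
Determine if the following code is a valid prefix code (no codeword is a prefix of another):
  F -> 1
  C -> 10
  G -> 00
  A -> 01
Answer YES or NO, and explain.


Checking each pair (does one codeword prefix another?):
  F='1' vs C='10': prefix -- VIOLATION

NO -- this is NOT a valid prefix code. F (1) is a prefix of C (10).


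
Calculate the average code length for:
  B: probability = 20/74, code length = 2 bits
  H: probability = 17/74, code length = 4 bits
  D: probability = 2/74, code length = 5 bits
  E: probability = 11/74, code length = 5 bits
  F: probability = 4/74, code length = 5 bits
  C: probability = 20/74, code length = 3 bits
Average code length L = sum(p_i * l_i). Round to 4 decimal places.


Weighted contributions p_i * l_i:
  B: (20/74) * 2 = 40/74
  H: (17/74) * 4 = 68/74
  D: (2/74) * 5 = 10/74
  E: (11/74) * 5 = 55/74
  F: (4/74) * 5 = 20/74
  C: (20/74) * 3 = 60/74
Sum = (40 + 68 + 10 + 55 + 20 + 60)/74 = 253/74

L = 253/74 = 3.4189 bits/symbol


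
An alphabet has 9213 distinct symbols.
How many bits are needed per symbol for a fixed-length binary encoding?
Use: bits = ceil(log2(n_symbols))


log2(9213) = 13.1695
Bracket: 2^13 = 8192 < 9213 <= 2^14 = 16384
So ceil(log2(9213)) = 14

bits = ceil(log2(9213)) = ceil(13.1695) = 14 bits


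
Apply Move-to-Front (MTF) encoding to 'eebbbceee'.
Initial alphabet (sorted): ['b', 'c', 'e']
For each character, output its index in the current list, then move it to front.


MTF encoding:
'e': index 2 in ['b', 'c', 'e'] -> ['e', 'b', 'c']
'e': index 0 in ['e', 'b', 'c'] -> ['e', 'b', 'c']
'b': index 1 in ['e', 'b', 'c'] -> ['b', 'e', 'c']
'b': index 0 in ['b', 'e', 'c'] -> ['b', 'e', 'c']
'b': index 0 in ['b', 'e', 'c'] -> ['b', 'e', 'c']
'c': index 2 in ['b', 'e', 'c'] -> ['c', 'b', 'e']
'e': index 2 in ['c', 'b', 'e'] -> ['e', 'c', 'b']
'e': index 0 in ['e', 'c', 'b'] -> ['e', 'c', 'b']
'e': index 0 in ['e', 'c', 'b'] -> ['e', 'c', 'b']


Output: [2, 0, 1, 0, 0, 2, 2, 0, 0]


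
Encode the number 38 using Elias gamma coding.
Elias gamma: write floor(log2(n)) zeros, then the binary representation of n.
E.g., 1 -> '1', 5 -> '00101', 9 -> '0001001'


num_bits = floor(log2(38)) + 1 = 6
leading_zeros = num_bits - 1 = 5
binary(38) = 100110

Elias gamma(38) = '00000' + '100110' = 00000100110 (11 bits)


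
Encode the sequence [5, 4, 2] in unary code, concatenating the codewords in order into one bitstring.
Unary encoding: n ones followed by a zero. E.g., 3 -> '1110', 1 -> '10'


Encode each number as n ones followed by a terminating 0:
  5 -> 111110 (6 bits)
  4 -> 11110 (5 bits)
  2 -> 110 (3 bits)
Total length = 6 + 5 + 3 = 14 bits.

Unary([5, 4, 2]) = 11111011110110 (14 bits)


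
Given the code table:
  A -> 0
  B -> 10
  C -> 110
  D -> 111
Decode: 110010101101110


Decoding:
110 -> C
0 -> A
10 -> B
10 -> B
110 -> C
111 -> D
0 -> A


Result: CABBCDA


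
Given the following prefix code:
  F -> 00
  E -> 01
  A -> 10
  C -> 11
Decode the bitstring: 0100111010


Decoding step by step:
Bits 01 -> E
Bits 00 -> F
Bits 11 -> C
Bits 10 -> A
Bits 10 -> A


Decoded message: EFCAA


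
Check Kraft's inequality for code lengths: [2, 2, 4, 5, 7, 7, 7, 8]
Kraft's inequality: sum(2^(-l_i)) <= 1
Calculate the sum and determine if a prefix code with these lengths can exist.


Sum = 2^(-2) + 2^(-2) + 2^(-4) + 2^(-5) + 2^(-7) + 2^(-7) + 2^(-7) + 2^(-8)
    = 0.25 + 0.25 + 0.0625 + 0.03125 + 0.0078125 + 0.0078125 + 0.0078125 + 0.00390625
    = 159/256 = 0.62109375
Since 0.62109375 <= 1, Kraft's inequality IS satisfied.
A prefix code with these lengths CAN exist.

Kraft sum = 0.62109375. Satisfied.


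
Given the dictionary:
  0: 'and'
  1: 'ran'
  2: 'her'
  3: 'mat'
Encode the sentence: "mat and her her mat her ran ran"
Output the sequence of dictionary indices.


Look up each word in the dictionary:
  'mat' -> 3
  'and' -> 0
  'her' -> 2
  'her' -> 2
  'mat' -> 3
  'her' -> 2
  'ran' -> 1
  'ran' -> 1

Encoded: [3, 0, 2, 2, 3, 2, 1, 1]


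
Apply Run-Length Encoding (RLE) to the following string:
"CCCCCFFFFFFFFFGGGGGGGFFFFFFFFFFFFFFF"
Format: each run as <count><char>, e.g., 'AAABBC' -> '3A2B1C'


Scanning runs left to right:
  i=0: run of 'C' x 5 -> '5C'
  i=5: run of 'F' x 9 -> '9F'
  i=14: run of 'G' x 7 -> '7G'
  i=21: run of 'F' x 15 -> '15F'

RLE = 5C9F7G15F


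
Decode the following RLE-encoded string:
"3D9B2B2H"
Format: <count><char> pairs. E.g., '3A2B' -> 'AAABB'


Expanding each <count><char> pair:
  3D -> 'DDD'
  9B -> 'BBBBBBBBB'
  2B -> 'BB'
  2H -> 'HH'

Decoded = DDDBBBBBBBBBBBHH


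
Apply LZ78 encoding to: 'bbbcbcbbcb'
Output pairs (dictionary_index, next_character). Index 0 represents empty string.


LZ78 encoding steps:
Dictionary: {0: ''}
Step 1: w='' (idx 0), next='b' -> output (0, 'b'), add 'b' as idx 1
Step 2: w='b' (idx 1), next='b' -> output (1, 'b'), add 'bb' as idx 2
Step 3: w='' (idx 0), next='c' -> output (0, 'c'), add 'c' as idx 3
Step 4: w='b' (idx 1), next='c' -> output (1, 'c'), add 'bc' as idx 4
Step 5: w='bb' (idx 2), next='c' -> output (2, 'c'), add 'bbc' as idx 5
Step 6: w='b' (idx 1), end of input -> output (1, '')


Encoded: [(0, 'b'), (1, 'b'), (0, 'c'), (1, 'c'), (2, 'c'), (1, '')]


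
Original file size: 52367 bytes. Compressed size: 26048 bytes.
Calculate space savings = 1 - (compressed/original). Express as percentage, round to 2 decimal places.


ratio = compressed/original = 26048/52367 = 0.497412
savings = 1 - ratio = 1 - 0.497412 = 0.502588
as a percentage: 0.502588 * 100 = 50.26%

Space savings = 1 - 26048/52367 = 50.26%


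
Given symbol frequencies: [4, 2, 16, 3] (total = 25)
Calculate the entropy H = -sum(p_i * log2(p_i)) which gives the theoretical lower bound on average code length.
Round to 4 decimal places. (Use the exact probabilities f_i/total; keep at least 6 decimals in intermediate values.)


Per-symbol terms -p_i * log2(p_i) with p_i = f_i/25:
  p = 4/25 = 0.160000: log2(p) = -2.643856, -p*log2(p) = 0.423017
  p = 2/25 = 0.080000: log2(p) = -3.643856, -p*log2(p) = 0.291508
  p = 16/25 = 0.640000: log2(p) = -0.643856, -p*log2(p) = 0.412068
  p = 3/25 = 0.120000: log2(p) = -3.058894, -p*log2(p) = 0.367067
H = 0.423017 + 0.291508 + 0.412068 + 0.367067 = 1.493660

H = 1.4937 bits/symbol


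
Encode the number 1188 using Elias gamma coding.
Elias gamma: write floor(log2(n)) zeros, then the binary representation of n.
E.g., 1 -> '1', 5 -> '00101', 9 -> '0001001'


num_bits = floor(log2(1188)) + 1 = 11
leading_zeros = num_bits - 1 = 10
binary(1188) = 10010100100

Elias gamma(1188) = '0000000000' + '10010100100' = 000000000010010100100 (21 bits)


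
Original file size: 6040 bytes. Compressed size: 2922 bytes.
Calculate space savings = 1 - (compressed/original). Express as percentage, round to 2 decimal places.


ratio = compressed/original = 2922/6040 = 0.483775
savings = 1 - ratio = 1 - 0.483775 = 0.516225
as a percentage: 0.516225 * 100 = 51.62%

Space savings = 1 - 2922/6040 = 51.62%


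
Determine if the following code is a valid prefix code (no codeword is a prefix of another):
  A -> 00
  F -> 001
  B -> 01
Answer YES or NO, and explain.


Checking each pair (does one codeword prefix another?):
  A='00' vs F='001': prefix -- VIOLATION

NO -- this is NOT a valid prefix code. A (00) is a prefix of F (001).


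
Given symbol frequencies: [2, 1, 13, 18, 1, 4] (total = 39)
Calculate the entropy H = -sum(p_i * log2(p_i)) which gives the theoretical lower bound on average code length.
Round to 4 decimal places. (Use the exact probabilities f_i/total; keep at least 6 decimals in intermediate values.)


Per-symbol terms -p_i * log2(p_i) with p_i = f_i/39:
  p = 2/39 = 0.051282: log2(p) = -4.285402, -p*log2(p) = 0.219764
  p = 1/39 = 0.025641: log2(p) = -5.285402, -p*log2(p) = 0.135523
  p = 13/39 = 0.333333: log2(p) = -1.584963, -p*log2(p) = 0.528321
  p = 18/39 = 0.461538: log2(p) = -1.115477, -p*log2(p) = 0.514836
  p = 1/39 = 0.025641: log2(p) = -5.285402, -p*log2(p) = 0.135523
  p = 4/39 = 0.102564: log2(p) = -3.285402, -p*log2(p) = 0.336964
H = 0.219764 + 0.135523 + 0.528321 + 0.514836 + 0.135523 + 0.336964 = 1.870931

H = 1.8709 bits/symbol
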